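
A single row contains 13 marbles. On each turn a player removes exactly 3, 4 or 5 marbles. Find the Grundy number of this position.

1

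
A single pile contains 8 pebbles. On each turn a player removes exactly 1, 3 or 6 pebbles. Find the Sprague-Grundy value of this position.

2

Build the Grundy sequence with g(k) = mex{g(k−s) : s ∈ {1, 3, 6}, s ≤ k}:
g(0) = mex{} = 0
g(1) = mex{0} = 1
g(2) = mex{1} = 0
g(3) = mex{0} = 1
g(4) = mex{1} = 0
g(5) = mex{0} = 1
g(6) = mex{0,1} = 2
g(7) = mex{0,1,2} = 3
g(8) = mex{0,1,3} = 2
So g(8) = 2.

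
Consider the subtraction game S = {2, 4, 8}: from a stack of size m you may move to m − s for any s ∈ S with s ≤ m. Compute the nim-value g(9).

1

Build the Grundy sequence with g(k) = mex{g(k−s) : s ∈ {2, 4, 8}, s ≤ k}:
g(0) = mex{} = 0
g(1) = mex{} = 0
g(2) = mex{0} = 1
g(3) = mex{0} = 1
g(4) = mex{0,1} = 2
g(5) = mex{0,1} = 2
g(6) = mex{1,2} = 0
g(7) = mex{1,2} = 0
g(8) = mex{0,2} = 1
g(9) = mex{0,2} = 1
So g(9) = 1.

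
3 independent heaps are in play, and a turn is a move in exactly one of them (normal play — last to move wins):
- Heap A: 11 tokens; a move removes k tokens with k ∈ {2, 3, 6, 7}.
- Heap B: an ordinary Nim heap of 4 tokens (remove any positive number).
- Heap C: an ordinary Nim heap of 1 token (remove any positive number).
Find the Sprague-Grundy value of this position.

4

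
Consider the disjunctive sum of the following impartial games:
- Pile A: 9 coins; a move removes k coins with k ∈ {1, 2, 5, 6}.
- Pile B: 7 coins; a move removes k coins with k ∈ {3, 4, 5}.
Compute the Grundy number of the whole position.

Build the Grundy sequence for pile A with g(k) = mex{g(k−s) : s ∈ {1, 2, 5, 6}, s ≤ k}:
k:     0  1  2  3  4  5  6  7  8  9
g(k):  0  1  2  0  1  2  3  0  1  2
So g(9) = 2.
Build the Grundy sequence for pile B with g(k) = mex{g(k−s) : s ∈ {3, 4, 5}, s ≤ k}:
g(0) = mex{} = 0
g(1) = mex{} = 0
g(2) = mex{} = 0
g(3) = mex{0} = 1
g(4) = mex{0} = 1
g(5) = mex{0} = 1
g(6) = mex{0,1} = 2
g(7) = mex{0,1} = 2
So g(7) = 2.
The value of a disjunctive sum is the nim-sum of the parts.
Combined value = 2 ⊕ 2 = 0.

0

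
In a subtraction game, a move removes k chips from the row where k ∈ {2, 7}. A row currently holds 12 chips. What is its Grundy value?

1

Compute g(0), g(1), … for moves {2, 7}:
g(0) = mex{} = 0
g(1) = mex{} = 0
g(2) = mex{0} = 1
g(3) = mex{0} = 1
g(4) = mex{1} = 0
g(5) = mex{1} = 0
g(6) = mex{0} = 1
g(7) = mex{0} = 1
g(8) = mex{0,1} = 2
g(9) = mex{1} = 0
g(10) = mex{1,2} = 0
g(11) = mex{0} = 1
g(12) = mex{0} = 1
So g(12) = 1.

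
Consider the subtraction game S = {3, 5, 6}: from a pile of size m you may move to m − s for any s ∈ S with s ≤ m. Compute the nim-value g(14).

1

Build the Grundy sequence with g(k) = mex{g(k−s) : s ∈ {3, 5, 6}, s ≤ k}:
k:     0  1  2  3  4  5  6  7  8  9 10 11 12 13 14
g(k):  0  0  0  1  1  1  2  2  2  0  0  0  1  1  1
So g(14) = 1.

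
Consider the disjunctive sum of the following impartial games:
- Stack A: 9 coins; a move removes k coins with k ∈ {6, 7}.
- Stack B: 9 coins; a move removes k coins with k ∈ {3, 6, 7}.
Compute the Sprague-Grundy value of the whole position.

2

Grundy values for stack A (subtraction set {6, 7}):
k:     0  1  2  3  4  5  6  7  8  9
g(k):  0  0  0  0  0  0  1  1  1  1
So g(9) = 1.
For stack B, compute g(0), g(1), … with moves {3, 6, 7}:
k:     0  1  2  3  4  5  6  7  8  9
g(k):  0  0  0  1  1  1  2  2  2  3
So g(9) = 3.
The value of a disjunctive sum is the nim-sum of the parts.
Combined value = 1 ⊕ 3 = 2.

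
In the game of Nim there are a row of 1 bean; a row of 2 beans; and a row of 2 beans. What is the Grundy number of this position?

Nim-sum: 1 XOR 2 XOR 2 = 1.

1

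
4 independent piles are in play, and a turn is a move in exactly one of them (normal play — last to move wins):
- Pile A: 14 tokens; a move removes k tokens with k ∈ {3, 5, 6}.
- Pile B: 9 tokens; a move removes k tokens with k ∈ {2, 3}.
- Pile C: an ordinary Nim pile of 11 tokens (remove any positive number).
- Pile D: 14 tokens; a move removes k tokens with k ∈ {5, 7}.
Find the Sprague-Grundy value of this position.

Grundy values for pile A (subtraction set {3, 5, 6}):
k:     0  1  2  3  4  5  6  7  8  9 10 11 12 13 14
g(k):  0  0  0  1  1  1  2  2  2  0  0  0  1  1  1
So g(14) = 1.
Build the Grundy sequence for pile B with g(k) = mex{g(k−s) : s ∈ {2, 3}, s ≤ k}:
k:     0  1  2  3  4  5  6  7  8  9
g(k):  0  0  1  1  2  0  0  1  1  2
So g(9) = 2.
Pile C is a plain Nim pile of size 11, so its Grundy value is 11.
For pile D, compute g(0), g(1), … with moves {5, 7}:
k:     0  1  2  3  4  5  6  7  8  9 10 11 12 13 14
g(k):  0  0  0  0  0  1  1  1  1  1  2  2  0  0  0
So g(14) = 0.
The value of a disjunctive sum is the nim-sum of the parts.
Combined value = 1 XOR 2 XOR 11 XOR 0 = 8.

8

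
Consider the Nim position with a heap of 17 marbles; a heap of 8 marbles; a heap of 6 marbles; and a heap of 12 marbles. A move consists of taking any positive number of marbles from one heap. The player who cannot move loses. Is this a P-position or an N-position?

Nim-sum: 17 XOR 8 XOR 6 XOR 12 = 19.
The nim-sum is 19 ≠ 0, so this is an N-position: the player to move can win.

N-position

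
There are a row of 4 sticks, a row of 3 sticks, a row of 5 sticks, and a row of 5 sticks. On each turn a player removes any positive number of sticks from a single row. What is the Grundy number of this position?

7

Compute the nim-sum pairwise:
4 XOR 3 = 7
7 XOR 5 = 2
2 XOR 5 = 7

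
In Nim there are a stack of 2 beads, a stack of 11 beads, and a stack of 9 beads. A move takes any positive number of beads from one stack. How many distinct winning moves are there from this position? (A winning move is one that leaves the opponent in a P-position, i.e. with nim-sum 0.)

Nim-sum: 2 ⊕ 11 ⊕ 9 = 0.
The nim-sum is already 0, so every move leaves a nonzero nim-sum — there are no winning moves.

0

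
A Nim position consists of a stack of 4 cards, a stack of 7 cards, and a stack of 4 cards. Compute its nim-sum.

7

Nim-sum: 4 ^ 7 ^ 4 = 7.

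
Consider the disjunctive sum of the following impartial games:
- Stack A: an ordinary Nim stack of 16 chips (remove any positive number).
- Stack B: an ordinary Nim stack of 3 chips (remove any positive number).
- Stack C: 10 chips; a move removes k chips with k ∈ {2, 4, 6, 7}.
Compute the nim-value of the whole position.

19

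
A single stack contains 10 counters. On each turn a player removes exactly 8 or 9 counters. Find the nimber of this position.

1

Compute g(0), g(1), … for moves {8, 9}:
k:     0  1  2  3  4  5  6  7  8  9 10
g(k):  0  0  0  0  0  0  0  0  1  1  1
So g(10) = 1.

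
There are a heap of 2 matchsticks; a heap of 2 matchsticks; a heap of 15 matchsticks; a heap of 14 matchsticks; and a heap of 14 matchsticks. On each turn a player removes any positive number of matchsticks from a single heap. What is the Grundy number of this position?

15

Nim-sum: 2 XOR 2 XOR 15 XOR 14 XOR 14 = 15.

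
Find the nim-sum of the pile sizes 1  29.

28

In binary:
  00001  (1)
  11101  (29)
  -----
  11100  (28)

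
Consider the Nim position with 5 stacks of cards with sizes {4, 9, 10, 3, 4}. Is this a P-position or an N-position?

Compute the nim-sum pairwise:
4 XOR 9 = 13
13 XOR 10 = 7
7 XOR 3 = 4
4 XOR 4 = 0
The nim-sum is 0, so this is a P-position: the player to move is in a losing position under optimal play.

P-position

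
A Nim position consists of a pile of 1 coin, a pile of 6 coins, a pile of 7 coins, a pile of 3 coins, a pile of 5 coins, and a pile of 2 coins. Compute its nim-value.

4

Nim-sum: 1 ^ 6 ^ 7 ^ 3 ^ 5 ^ 2 = 4.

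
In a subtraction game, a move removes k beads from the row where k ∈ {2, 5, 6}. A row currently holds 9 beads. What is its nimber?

Build the Grundy sequence with g(k) = mex{g(k−s) : s ∈ {2, 5, 6}, s ≤ k}:
k:     0  1  2  3  4  5  6  7  8  9
g(k):  0  0  1  1  0  2  1  3  0  2
So g(9) = 2.

2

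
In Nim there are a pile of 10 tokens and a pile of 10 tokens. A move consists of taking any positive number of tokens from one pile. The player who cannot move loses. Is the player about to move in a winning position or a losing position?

Losing position

Compute the nim-sum pairwise:
10 XOR 10 = 0
The nim-sum is 0, so this is a P-position: the player to move is in a losing position under optimal play.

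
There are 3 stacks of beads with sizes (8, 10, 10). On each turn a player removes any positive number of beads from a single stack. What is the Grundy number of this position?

8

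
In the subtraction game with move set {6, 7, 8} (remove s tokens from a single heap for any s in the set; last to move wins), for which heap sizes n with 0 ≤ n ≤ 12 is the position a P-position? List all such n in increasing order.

0, 1, 2, 3, 4, 5

Grundy values for subtraction set {6, 7, 8}:
g(0) = mex{} = 0
g(1) = mex{} = 0
g(2) = mex{} = 0
g(3) = mex{} = 0
g(4) = mex{} = 0
g(5) = mex{} = 0
g(6) = mex{0} = 1
g(7) = mex{0} = 1
g(8) = mex{0} = 1
g(9) = mex{0} = 1
g(10) = mex{0} = 1
g(11) = mex{0} = 1
g(12) = mex{0,1} = 2
The P-positions (g = 0) in 0..12 are 0, 1, 2, 3, 4, 5.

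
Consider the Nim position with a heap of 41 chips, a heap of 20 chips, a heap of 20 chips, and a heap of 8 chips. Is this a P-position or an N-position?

N-position

Compute the nim-sum pairwise:
41 XOR 20 = 61
61 XOR 20 = 41
41 XOR 8 = 33
The nim-sum is 33 ≠ 0, so this is an N-position: the player to move can win.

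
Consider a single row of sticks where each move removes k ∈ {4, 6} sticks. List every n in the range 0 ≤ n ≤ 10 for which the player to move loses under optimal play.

0, 1, 2, 3, 10

Grundy values for subtraction set {4, 6}:
g(0) = mex{} = 0
g(1) = mex{} = 0
g(2) = mex{} = 0
g(3) = mex{} = 0
g(4) = mex{0} = 1
g(5) = mex{0} = 1
g(6) = mex{0} = 1
g(7) = mex{0} = 1
g(8) = mex{0,1} = 2
g(9) = mex{0,1} = 2
g(10) = mex{1} = 0
The P-positions (g = 0) in 0..10 are 0, 1, 2, 3, 10.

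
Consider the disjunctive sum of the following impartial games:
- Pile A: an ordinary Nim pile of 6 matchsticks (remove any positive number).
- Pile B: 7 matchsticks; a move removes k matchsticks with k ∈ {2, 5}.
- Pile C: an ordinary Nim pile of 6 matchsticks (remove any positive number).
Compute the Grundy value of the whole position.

Pile A is a plain Nim pile of size 6, so its Grundy value is 6.
Grundy values for pile B (subtraction set {2, 5}):
g(0) = mex{} = 0
g(1) = mex{} = 0
g(2) = mex{0} = 1
g(3) = mex{0} = 1
g(4) = mex{1} = 0
g(5) = mex{0,1} = 2
g(6) = mex{0} = 1
g(7) = mex{1,2} = 0
So g(7) = 0.
Pile C is a plain Nim pile of size 6, so its Grundy value is 6.
The value of a disjunctive sum is the nim-sum of the parts.
Combined value = 6 ⊕ 0 ⊕ 6 = 0.

0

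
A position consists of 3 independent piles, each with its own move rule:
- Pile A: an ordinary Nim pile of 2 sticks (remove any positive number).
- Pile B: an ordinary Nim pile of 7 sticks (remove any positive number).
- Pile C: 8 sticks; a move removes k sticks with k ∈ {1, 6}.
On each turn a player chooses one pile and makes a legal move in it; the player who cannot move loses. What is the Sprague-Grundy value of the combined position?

Pile A is a plain Nim pile of size 2, so its Grundy value is 2.
Pile B is a plain Nim pile of size 7, so its Grundy value is 7.
Build the Grundy sequence for pile C with g(k) = mex{g(k−s) : s ∈ {1, 6}, s ≤ k}:
k:     0  1  2  3  4  5  6  7  8
g(k):  0  1  0  1  0  1  2  0  1
So g(8) = 1.
The value of a disjunctive sum is the nim-sum of the parts.
Combined value = 2 ⊕ 7 ⊕ 1 = 4.

4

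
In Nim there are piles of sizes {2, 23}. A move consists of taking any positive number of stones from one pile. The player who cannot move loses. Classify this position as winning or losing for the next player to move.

Compute the nim-sum pairwise:
2 ^ 23 = 21
The nim-sum is 21 ≠ 0, so this is an N-position: the player to move can win.

Winning position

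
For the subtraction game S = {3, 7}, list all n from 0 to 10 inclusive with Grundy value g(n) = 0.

0, 1, 2, 6, 10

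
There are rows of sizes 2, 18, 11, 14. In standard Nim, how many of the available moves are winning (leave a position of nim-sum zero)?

1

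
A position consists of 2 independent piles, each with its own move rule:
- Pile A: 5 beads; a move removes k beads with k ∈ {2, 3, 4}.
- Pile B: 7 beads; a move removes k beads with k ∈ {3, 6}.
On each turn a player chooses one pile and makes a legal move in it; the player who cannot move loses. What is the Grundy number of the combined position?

Build the Grundy sequence for pile A with g(k) = mex{g(k−s) : s ∈ {2, 3, 4}, s ≤ k}:
k:     0  1  2  3  4  5
g(k):  0  0  1  1  2  2
So g(5) = 2.
Build the Grundy sequence for pile B with g(k) = mex{g(k−s) : s ∈ {3, 6}, s ≤ k}:
g(0) = mex{} = 0
g(1) = mex{} = 0
g(2) = mex{} = 0
g(3) = mex{0} = 1
g(4) = mex{0} = 1
g(5) = mex{0} = 1
g(6) = mex{0,1} = 2
g(7) = mex{0,1} = 2
So g(7) = 2.
The value of a disjunctive sum is the nim-sum of the parts.
Combined value = 2 ⊕ 2 = 0.

0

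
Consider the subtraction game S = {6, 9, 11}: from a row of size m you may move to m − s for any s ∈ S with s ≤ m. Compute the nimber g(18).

0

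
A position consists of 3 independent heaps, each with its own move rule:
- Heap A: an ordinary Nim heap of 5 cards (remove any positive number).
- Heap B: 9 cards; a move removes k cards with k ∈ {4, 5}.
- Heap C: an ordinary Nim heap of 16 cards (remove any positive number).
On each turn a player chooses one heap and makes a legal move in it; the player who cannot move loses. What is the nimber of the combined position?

21

Heap A is a plain Nim heap of size 5, so its Grundy value is 5.
For heap B, compute g(0), g(1), … with moves {4, 5}:
k:     0  1  2  3  4  5  6  7  8  9
g(k):  0  0  0  0  1  1  1  1  2  0
So g(9) = 0.
Heap C is a plain Nim heap of size 16, so its Grundy value is 16.
By the Sprague-Grundy theorem, the Grundy value of a sum of independent games is the XOR of the component values.
Combined value = 5 ⊕ 0 ⊕ 16 = 21.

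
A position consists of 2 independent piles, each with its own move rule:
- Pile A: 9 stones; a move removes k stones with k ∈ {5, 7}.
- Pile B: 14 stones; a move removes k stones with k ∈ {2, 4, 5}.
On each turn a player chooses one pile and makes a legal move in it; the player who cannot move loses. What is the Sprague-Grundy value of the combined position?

1

Build the Grundy sequence for pile A with g(k) = mex{g(k−s) : s ∈ {5, 7}, s ≤ k}:
g(0) = mex{} = 0
g(1) = mex{} = 0
g(2) = mex{} = 0
g(3) = mex{} = 0
g(4) = mex{} = 0
g(5) = mex{0} = 1
g(6) = mex{0} = 1
g(7) = mex{0} = 1
g(8) = mex{0} = 1
g(9) = mex{0} = 1
So g(9) = 1.
For pile B, compute g(0), g(1), … with moves {2, 4, 5}:
g(0) = mex{} = 0
g(1) = mex{} = 0
g(2) = mex{0} = 1
g(3) = mex{0} = 1
g(4) = mex{0,1} = 2
g(5) = mex{0,1} = 2
g(6) = mex{0,1,2} = 3
g(7) = mex{1,2} = 0
g(8) = mex{1,2,3} = 0
g(9) = mex{0,2} = 1
g(10) = mex{0,2,3} = 1
g(11) = mex{0,1,3} = 2
g(12) = mex{0,1} = 2
g(13) = mex{0,1,2} = 3
g(14) = mex{1,2} = 0
So g(14) = 0.
The value of a disjunctive sum is the nim-sum of the parts.
Combined value = 1 XOR 0 = 1.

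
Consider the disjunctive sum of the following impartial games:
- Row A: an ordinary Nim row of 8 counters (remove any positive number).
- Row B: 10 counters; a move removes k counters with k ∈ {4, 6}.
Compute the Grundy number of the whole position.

8

Row A is a plain Nim row of size 8, so its Grundy value is 8.
Grundy values for row B (subtraction set {4, 6}):
g(0) = mex{} = 0
g(1) = mex{} = 0
g(2) = mex{} = 0
g(3) = mex{} = 0
g(4) = mex{0} = 1
g(5) = mex{0} = 1
g(6) = mex{0} = 1
g(7) = mex{0} = 1
g(8) = mex{0,1} = 2
g(9) = mex{0,1} = 2
g(10) = mex{1} = 0
So g(10) = 0.
The value of a disjunctive sum is the nim-sum of the parts.
Combined value = 8 ⊕ 0 = 8.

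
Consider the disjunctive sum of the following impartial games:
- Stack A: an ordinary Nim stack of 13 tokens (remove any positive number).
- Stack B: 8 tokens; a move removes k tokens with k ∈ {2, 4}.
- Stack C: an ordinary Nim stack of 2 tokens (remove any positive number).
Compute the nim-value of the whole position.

14

Stack A is a plain Nim stack of size 13, so its Grundy value is 13.
For stack B, compute g(0), g(1), … with moves {2, 4}:
k:     0  1  2  3  4  5  6  7  8
g(k):  0  0  1  1  2  2  0  0  1
So g(8) = 1.
Stack C is a plain Nim stack of size 2, so its Grundy value is 2.
By the Sprague-Grundy theorem, the Grundy value of a sum of independent games is the XOR of the component values.
Combined value = 13 ⊕ 1 ⊕ 2 = 14.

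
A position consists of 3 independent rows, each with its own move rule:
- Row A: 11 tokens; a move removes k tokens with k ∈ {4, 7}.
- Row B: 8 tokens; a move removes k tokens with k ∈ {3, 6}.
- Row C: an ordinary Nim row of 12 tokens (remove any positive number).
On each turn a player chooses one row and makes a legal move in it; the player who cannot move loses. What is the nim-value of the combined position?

14

Grundy values for row A (subtraction set {4, 7}):
g(0) = mex{} = 0
g(1) = mex{} = 0
g(2) = mex{} = 0
g(3) = mex{} = 0
g(4) = mex{0} = 1
g(5) = mex{0} = 1
g(6) = mex{0} = 1
g(7) = mex{0} = 1
g(8) = mex{0,1} = 2
g(9) = mex{0,1} = 2
g(10) = mex{0,1} = 2
g(11) = mex{1} = 0
So g(11) = 0.
For row B, compute g(0), g(1), … with moves {3, 6}:
g(0) = mex{} = 0
g(1) = mex{} = 0
g(2) = mex{} = 0
g(3) = mex{0} = 1
g(4) = mex{0} = 1
g(5) = mex{0} = 1
g(6) = mex{0,1} = 2
g(7) = mex{0,1} = 2
g(8) = mex{0,1} = 2
So g(8) = 2.
Row C is a plain Nim row of size 12, so its Grundy value is 12.
The value of a disjunctive sum is the nim-sum of the parts.
Combined value = 0 ⊕ 2 ⊕ 12 = 14.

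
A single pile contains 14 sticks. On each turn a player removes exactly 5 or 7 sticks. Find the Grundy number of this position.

0

Build the Grundy sequence with g(k) = mex{g(k−s) : s ∈ {5, 7}, s ≤ k}:
g(0) = mex{} = 0
g(1) = mex{} = 0
g(2) = mex{} = 0
g(3) = mex{} = 0
g(4) = mex{} = 0
g(5) = mex{0} = 1
g(6) = mex{0} = 1
g(7) = mex{0} = 1
g(8) = mex{0} = 1
g(9) = mex{0} = 1
g(10) = mex{0,1} = 2
g(11) = mex{0,1} = 2
g(12) = mex{1} = 0
g(13) = mex{1} = 0
g(14) = mex{1} = 0
So g(14) = 0.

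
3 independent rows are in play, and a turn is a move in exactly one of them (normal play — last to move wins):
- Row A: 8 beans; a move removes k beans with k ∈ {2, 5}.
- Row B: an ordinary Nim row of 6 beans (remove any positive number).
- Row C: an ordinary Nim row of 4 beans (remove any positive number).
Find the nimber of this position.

2

For row A, compute g(0), g(1), … with moves {2, 5}:
k:     0  1  2  3  4  5  6  7  8
g(k):  0  0  1  1  0  2  1  0  0
So g(8) = 0.
Row B is a plain Nim row of size 6, so its Grundy value is 6.
Row C is a plain Nim row of size 4, so its Grundy value is 4.
The value of a disjunctive sum is the nim-sum of the parts.
Combined value = 0 ⊕ 6 ⊕ 4 = 2.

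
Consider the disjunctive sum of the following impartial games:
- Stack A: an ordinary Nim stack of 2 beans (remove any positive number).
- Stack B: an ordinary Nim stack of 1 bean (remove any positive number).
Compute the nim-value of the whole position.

Stack A is a plain Nim stack of size 2, so its Grundy value is 2.
Stack B is a plain Nim stack of size 1, so its Grundy value is 1.
By the Sprague-Grundy theorem, the Grundy value of a sum of independent games is the XOR of the component values.
Combined value = 2 XOR 1 = 3.

3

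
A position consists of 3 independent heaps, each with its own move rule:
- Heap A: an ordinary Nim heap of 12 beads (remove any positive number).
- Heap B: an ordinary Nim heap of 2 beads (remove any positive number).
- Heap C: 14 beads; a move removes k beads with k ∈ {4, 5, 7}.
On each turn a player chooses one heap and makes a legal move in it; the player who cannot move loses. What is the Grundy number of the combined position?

Heap A is a plain Nim heap of size 12, so its Grundy value is 12.
Heap B is a plain Nim heap of size 2, so its Grundy value is 2.
For heap C, compute g(0), g(1), … with moves {4, 5, 7}:
g(0) = mex{} = 0
g(1) = mex{} = 0
g(2) = mex{} = 0
g(3) = mex{} = 0
g(4) = mex{0} = 1
g(5) = mex{0} = 1
g(6) = mex{0} = 1
g(7) = mex{0} = 1
g(8) = mex{0,1} = 2
g(9) = mex{0,1} = 2
g(10) = mex{0,1} = 2
g(11) = mex{1} = 0
g(12) = mex{1,2} = 0
g(13) = mex{1,2} = 0
g(14) = mex{1,2} = 0
So g(14) = 0.
The value of a disjunctive sum is the nim-sum of the parts.
Combined value = 12 XOR 2 XOR 0 = 14.

14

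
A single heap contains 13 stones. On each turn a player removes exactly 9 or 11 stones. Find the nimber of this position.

Compute g(0), g(1), … for moves {9, 11}:
g(0) = mex{} = 0
g(1) = mex{} = 0
g(2) = mex{} = 0
g(3) = mex{} = 0
g(4) = mex{} = 0
g(5) = mex{} = 0
g(6) = mex{} = 0
g(7) = mex{} = 0
g(8) = mex{} = 0
g(9) = mex{0} = 1
g(10) = mex{0} = 1
g(11) = mex{0} = 1
g(12) = mex{0} = 1
g(13) = mex{0} = 1
So g(13) = 1.

1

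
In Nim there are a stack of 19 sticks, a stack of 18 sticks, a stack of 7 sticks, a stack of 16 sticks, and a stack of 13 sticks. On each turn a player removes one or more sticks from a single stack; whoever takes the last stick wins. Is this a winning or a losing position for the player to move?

In binary:
  10011  (19)
  10010  (18)
  00111  (7)
  10000  (16)
  01101  (13)
  -----
  11011  (27)
The nim-sum is 27 ≠ 0, so this is an N-position: the player to move can win.

Winning position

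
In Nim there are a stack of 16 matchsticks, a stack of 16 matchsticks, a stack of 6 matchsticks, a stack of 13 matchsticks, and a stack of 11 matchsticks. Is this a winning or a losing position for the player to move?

Compute the nim-sum pairwise:
16 ⊕ 16 = 0
0 ⊕ 6 = 6
6 ⊕ 13 = 11
11 ⊕ 11 = 0
The nim-sum is 0, so this is a P-position: the player to move is in a losing position under optimal play.

Losing position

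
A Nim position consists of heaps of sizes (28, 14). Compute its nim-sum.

Write each in binary and XOR column by column:
  11100  (28)
  01110  (14)
  -----
  10010  (18)

18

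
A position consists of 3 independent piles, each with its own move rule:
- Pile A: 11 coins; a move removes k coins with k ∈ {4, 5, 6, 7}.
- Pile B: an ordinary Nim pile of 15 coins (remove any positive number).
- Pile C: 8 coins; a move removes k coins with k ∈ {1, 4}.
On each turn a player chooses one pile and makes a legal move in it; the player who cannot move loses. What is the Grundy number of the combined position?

14

Grundy values for pile A (subtraction set {4, 5, 6, 7}):
k:     0  1  2  3  4  5  6  7  8  9 10 11
g(k):  0  0  0  0  1  1  1  1  2  2  2  0
So g(11) = 0.
Pile B is a plain Nim pile of size 15, so its Grundy value is 15.
For pile C, compute g(0), g(1), … with moves {1, 4}:
k:     0  1  2  3  4  5  6  7  8
g(k):  0  1  0  1  2  0  1  0  1
So g(8) = 1.
The value of a disjunctive sum is the nim-sum of the parts.
Combined value = 0 ⊕ 15 ⊕ 1 = 14.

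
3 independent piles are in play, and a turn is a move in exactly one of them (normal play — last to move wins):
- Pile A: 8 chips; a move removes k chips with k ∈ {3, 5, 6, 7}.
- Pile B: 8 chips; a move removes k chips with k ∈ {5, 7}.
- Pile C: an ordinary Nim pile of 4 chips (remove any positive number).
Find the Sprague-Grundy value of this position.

7

For pile A, compute g(0), g(1), … with moves {3, 5, 6, 7}:
g(0) = mex{} = 0
g(1) = mex{} = 0
g(2) = mex{} = 0
g(3) = mex{0} = 1
g(4) = mex{0} = 1
g(5) = mex{0} = 1
g(6) = mex{0,1} = 2
g(7) = mex{0,1} = 2
g(8) = mex{0,1} = 2
So g(8) = 2.
Build the Grundy sequence for pile B with g(k) = mex{g(k−s) : s ∈ {5, 7}, s ≤ k}:
k:     0  1  2  3  4  5  6  7  8
g(k):  0  0  0  0  0  1  1  1  1
So g(8) = 1.
Pile C is a plain Nim pile of size 4, so its Grundy value is 4.
By the Sprague-Grundy theorem, the Grundy value of a sum of independent games is the XOR of the component values.
Combined value = 2 ⊕ 1 ⊕ 4 = 7.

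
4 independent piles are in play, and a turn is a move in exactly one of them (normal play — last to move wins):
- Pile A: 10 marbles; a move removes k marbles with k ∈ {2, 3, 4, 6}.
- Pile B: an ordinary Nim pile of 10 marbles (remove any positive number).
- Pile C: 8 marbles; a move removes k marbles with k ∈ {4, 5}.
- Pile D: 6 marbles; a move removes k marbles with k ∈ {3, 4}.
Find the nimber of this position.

11

Build the Grundy sequence for pile A with g(k) = mex{g(k−s) : s ∈ {2, 3, 4, 6}, s ≤ k}:
k:     0  1  2  3  4  5  6  7  8  9 10
g(k):  0  0  1  1  2  2  3  3  0  0  1
So g(10) = 1.
Pile B is a plain Nim pile of size 10, so its Grundy value is 10.
For pile C, compute g(0), g(1), … with moves {4, 5}:
g(0) = mex{} = 0
g(1) = mex{} = 0
g(2) = mex{} = 0
g(3) = mex{} = 0
g(4) = mex{0} = 1
g(5) = mex{0} = 1
g(6) = mex{0} = 1
g(7) = mex{0} = 1
g(8) = mex{0,1} = 2
So g(8) = 2.
Build the Grundy sequence for pile D with g(k) = mex{g(k−s) : s ∈ {3, 4}, s ≤ k}:
k:     0  1  2  3  4  5  6
g(k):  0  0  0  1  1  1  2
So g(6) = 2.
The value of a disjunctive sum is the nim-sum of the parts.
Combined value = 1 ⊕ 10 ⊕ 2 ⊕ 2 = 11.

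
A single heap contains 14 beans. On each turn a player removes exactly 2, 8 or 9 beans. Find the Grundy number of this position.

3

Compute g(0), g(1), … for moves {2, 8, 9}:
g(0) = mex{} = 0
g(1) = mex{} = 0
g(2) = mex{0} = 1
g(3) = mex{0} = 1
g(4) = mex{1} = 0
g(5) = mex{1} = 0
g(6) = mex{0} = 1
g(7) = mex{0} = 1
g(8) = mex{0,1} = 2
g(9) = mex{0,1} = 2
g(10) = mex{0,1,2} = 3
g(11) = mex{1,2} = 0
g(12) = mex{0,1,3} = 2
g(13) = mex{0} = 1
g(14) = mex{0,1,2} = 3
So g(14) = 3.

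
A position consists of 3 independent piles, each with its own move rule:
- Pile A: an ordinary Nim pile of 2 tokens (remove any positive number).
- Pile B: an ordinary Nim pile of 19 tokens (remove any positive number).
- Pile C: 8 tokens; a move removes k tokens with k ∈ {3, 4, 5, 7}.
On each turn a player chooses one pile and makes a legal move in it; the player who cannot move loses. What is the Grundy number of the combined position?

Pile A is a plain Nim pile of size 2, so its Grundy value is 2.
Pile B is a plain Nim pile of size 19, so its Grundy value is 19.
For pile C, compute g(0), g(1), … with moves {3, 4, 5, 7}:
k:     0  1  2  3  4  5  6  7  8
g(k):  0  0  0  1  1  1  2  2  2
So g(8) = 2.
By the Sprague-Grundy theorem, the Grundy value of a sum of independent games is the XOR of the component values.
Combined value = 2 XOR 19 XOR 2 = 19.

19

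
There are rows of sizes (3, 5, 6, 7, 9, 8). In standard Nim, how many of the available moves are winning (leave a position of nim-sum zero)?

Nim-sum: 3 ⊕ 5 ⊕ 6 ⊕ 7 ⊕ 9 ⊕ 8 = 6.
The overall nim-sum is X = 6. A row of size p has a winning move iff p XOR X < p (reduce it to p XOR X).
  3: 3 XOR 6 = 5 ≥ 3 — no move.
  5: 5 XOR 6 = 3 < 5 — winning move (to 3).
  6: 6 XOR 6 = 0 < 6 — winning move (to 0).
  7: 7 XOR 6 = 1 < 7 — winning move (to 1).
  9: 9 XOR 6 = 15 ≥ 9 — no move.
  8: 8 XOR 6 = 14 ≥ 8 — no move.
That gives 3 winning moves.

3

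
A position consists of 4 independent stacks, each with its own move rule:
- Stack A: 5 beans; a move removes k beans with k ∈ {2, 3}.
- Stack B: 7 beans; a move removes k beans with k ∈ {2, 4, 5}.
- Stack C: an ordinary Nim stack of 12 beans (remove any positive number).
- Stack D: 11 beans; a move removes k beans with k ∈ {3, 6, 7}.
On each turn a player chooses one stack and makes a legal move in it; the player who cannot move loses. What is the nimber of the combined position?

Build the Grundy sequence for stack A with g(k) = mex{g(k−s) : s ∈ {2, 3}, s ≤ k}:
k:     0  1  2  3  4  5
g(k):  0  0  1  1  2  0
So g(5) = 0.
For stack B, compute g(0), g(1), … with moves {2, 4, 5}:
k:     0  1  2  3  4  5  6  7
g(k):  0  0  1  1  2  2  3  0
So g(7) = 0.
Stack C is a plain Nim stack of size 12, so its Grundy value is 12.
For stack D, compute g(0), g(1), … with moves {3, 6, 7}:
k:     0  1  2  3  4  5  6  7  8  9 10 11
g(k):  0  0  0  1  1  1  2  2  2  3  0  0
So g(11) = 0.
By the Sprague-Grundy theorem, the Grundy value of a sum of independent games is the XOR of the component values.
Combined value = 0 XOR 0 XOR 12 XOR 0 = 12.

12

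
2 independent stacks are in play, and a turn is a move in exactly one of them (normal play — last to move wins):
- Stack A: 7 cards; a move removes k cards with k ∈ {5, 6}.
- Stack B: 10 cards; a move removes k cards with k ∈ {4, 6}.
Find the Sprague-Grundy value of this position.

1

Grundy values for stack A (subtraction set {5, 6}):
k:     0  1  2  3  4  5  6  7
g(k):  0  0  0  0  0  1  1  1
So g(7) = 1.
Grundy values for stack B (subtraction set {4, 6}):
k:     0  1  2  3  4  5  6  7  8  9 10
g(k):  0  0  0  0  1  1  1  1  2  2  0
So g(10) = 0.
The value of a disjunctive sum is the nim-sum of the parts.
Combined value = 1 XOR 0 = 1.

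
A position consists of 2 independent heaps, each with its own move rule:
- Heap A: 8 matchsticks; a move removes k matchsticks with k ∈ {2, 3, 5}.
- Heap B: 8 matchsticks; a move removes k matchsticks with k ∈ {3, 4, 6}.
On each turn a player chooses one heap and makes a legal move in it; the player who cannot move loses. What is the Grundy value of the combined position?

2

Build the Grundy sequence for heap A with g(k) = mex{g(k−s) : s ∈ {2, 3, 5}, s ≤ k}:
g(0) = mex{} = 0
g(1) = mex{} = 0
g(2) = mex{0} = 1
g(3) = mex{0} = 1
g(4) = mex{0,1} = 2
g(5) = mex{0,1} = 2
g(6) = mex{0,1,2} = 3
g(7) = mex{1,2} = 0
g(8) = mex{1,2,3} = 0
So g(8) = 0.
For heap B, compute g(0), g(1), … with moves {3, 4, 6}:
g(0) = mex{} = 0
g(1) = mex{} = 0
g(2) = mex{} = 0
g(3) = mex{0} = 1
g(4) = mex{0} = 1
g(5) = mex{0} = 1
g(6) = mex{0,1} = 2
g(7) = mex{0,1} = 2
g(8) = mex{0,1} = 2
So g(8) = 2.
By the Sprague-Grundy theorem, the Grundy value of a sum of independent games is the XOR of the component values.
Combined value = 0 ⊕ 2 = 2.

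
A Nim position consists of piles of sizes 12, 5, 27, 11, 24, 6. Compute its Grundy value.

Nim-sum: 12 XOR 5 XOR 27 XOR 11 XOR 24 XOR 6 = 7.

7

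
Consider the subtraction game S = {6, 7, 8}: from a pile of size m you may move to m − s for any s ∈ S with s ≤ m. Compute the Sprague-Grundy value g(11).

Grundy values for subtraction set {6, 7, 8}:
g(0) = mex{} = 0
g(1) = mex{} = 0
g(2) = mex{} = 0
g(3) = mex{} = 0
g(4) = mex{} = 0
g(5) = mex{} = 0
g(6) = mex{0} = 1
g(7) = mex{0} = 1
g(8) = mex{0} = 1
g(9) = mex{0} = 1
g(10) = mex{0} = 1
g(11) = mex{0} = 1
So g(11) = 1.

1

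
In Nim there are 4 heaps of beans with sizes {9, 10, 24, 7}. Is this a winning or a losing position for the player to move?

Nim-sum: 9 ⊕ 10 ⊕ 24 ⊕ 7 = 28.
The nim-sum is 28 ≠ 0, so this is an N-position: the player to move can win.

Winning position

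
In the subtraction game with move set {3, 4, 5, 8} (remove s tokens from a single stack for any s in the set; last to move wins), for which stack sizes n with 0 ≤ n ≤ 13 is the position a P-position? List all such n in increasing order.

0, 1, 2, 11, 12, 13

Build the Grundy sequence with g(k) = mex{g(k−s) : s ∈ {3, 4, 5, 8}, s ≤ k}:
g(0) = mex{} = 0
g(1) = mex{} = 0
g(2) = mex{} = 0
g(3) = mex{0} = 1
g(4) = mex{0} = 1
g(5) = mex{0} = 1
g(6) = mex{0,1} = 2
g(7) = mex{0,1} = 2
g(8) = mex{0,1} = 2
g(9) = mex{0,1,2} = 3
g(10) = mex{0,1,2} = 3
g(11) = mex{1,2} = 0
g(12) = mex{1,2,3} = 0
g(13) = mex{1,2,3} = 0
The P-positions (g = 0) in 0..13 are 0, 1, 2, 11, 12, 13.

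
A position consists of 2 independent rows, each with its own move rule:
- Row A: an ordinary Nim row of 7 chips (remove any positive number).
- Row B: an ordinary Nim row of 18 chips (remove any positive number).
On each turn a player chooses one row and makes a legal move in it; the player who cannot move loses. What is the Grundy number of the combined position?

Row A is a plain Nim row of size 7, so its Grundy value is 7.
Row B is a plain Nim row of size 18, so its Grundy value is 18.
The value of a disjunctive sum is the nim-sum of the parts.
Combined value = 7 XOR 18 = 21.

21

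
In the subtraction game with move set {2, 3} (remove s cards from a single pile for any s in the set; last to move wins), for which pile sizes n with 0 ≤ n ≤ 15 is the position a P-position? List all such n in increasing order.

0, 1, 5, 6, 10, 11, 15

Build the Grundy sequence with g(k) = mex{g(k−s) : s ∈ {2, 3}, s ≤ k}:
k:     0  1  2  3  4  5  6  7  8  9 10 11 12 13 14 15
g(k):  0  0  1  1  2  0  0  1  1  2  0  0  1  1  2  0
The P-positions (g = 0) in 0..15 are 0, 1, 5, 6, 10, 11, 15.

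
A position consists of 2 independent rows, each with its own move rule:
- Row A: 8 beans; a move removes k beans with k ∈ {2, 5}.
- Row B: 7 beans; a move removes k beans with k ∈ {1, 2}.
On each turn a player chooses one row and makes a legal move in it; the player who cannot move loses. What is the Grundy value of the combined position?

For row A, compute g(0), g(1), … with moves {2, 5}:
k:     0  1  2  3  4  5  6  7  8
g(k):  0  0  1  1  0  2  1  0  0
So g(8) = 0.
For row B, compute g(0), g(1), … with moves {1, 2}:
k:     0  1  2  3  4  5  6  7
g(k):  0  1  2  0  1  2  0  1
So g(7) = 1.
The value of a disjunctive sum is the nim-sum of the parts.
Combined value = 0 XOR 1 = 1.

1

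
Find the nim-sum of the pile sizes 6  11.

Write each in binary and XOR column by column:
  0110  (6)
  1011  (11)
  ----
  1101  (13)

13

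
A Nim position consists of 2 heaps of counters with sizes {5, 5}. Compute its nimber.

Bitwise XOR of the heap sizes:
  101  (5)
  101  (5)
  ---
  000  (0)

0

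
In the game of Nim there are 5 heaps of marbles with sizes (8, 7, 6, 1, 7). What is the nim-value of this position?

15

Bitwise XOR of the heap sizes:
  1000  (8)
  0111  (7)
  0110  (6)
  0001  (1)
  0111  (7)
  ----
  1111  (15)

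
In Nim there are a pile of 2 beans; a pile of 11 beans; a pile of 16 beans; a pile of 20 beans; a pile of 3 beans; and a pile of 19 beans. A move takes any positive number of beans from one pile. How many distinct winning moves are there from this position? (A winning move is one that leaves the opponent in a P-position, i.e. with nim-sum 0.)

3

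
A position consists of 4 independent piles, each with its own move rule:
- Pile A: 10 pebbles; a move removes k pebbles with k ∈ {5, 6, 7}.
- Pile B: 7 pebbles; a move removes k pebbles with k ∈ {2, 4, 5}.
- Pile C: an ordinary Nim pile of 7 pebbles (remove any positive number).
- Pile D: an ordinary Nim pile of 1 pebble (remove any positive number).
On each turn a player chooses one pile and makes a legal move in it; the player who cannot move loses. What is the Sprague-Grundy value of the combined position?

For pile A, compute g(0), g(1), … with moves {5, 6, 7}:
g(0) = mex{} = 0
g(1) = mex{} = 0
g(2) = mex{} = 0
g(3) = mex{} = 0
g(4) = mex{} = 0
g(5) = mex{0} = 1
g(6) = mex{0} = 1
g(7) = mex{0} = 1
g(8) = mex{0} = 1
g(9) = mex{0} = 1
g(10) = mex{0,1} = 2
So g(10) = 2.
For pile B, compute g(0), g(1), … with moves {2, 4, 5}:
g(0) = mex{} = 0
g(1) = mex{} = 0
g(2) = mex{0} = 1
g(3) = mex{0} = 1
g(4) = mex{0,1} = 2
g(5) = mex{0,1} = 2
g(6) = mex{0,1,2} = 3
g(7) = mex{1,2} = 0
So g(7) = 0.
Pile C is a plain Nim pile of size 7, so its Grundy value is 7.
Pile D is a plain Nim pile of size 1, so its Grundy value is 1.
The value of a disjunctive sum is the nim-sum of the parts.
Combined value = 2 ⊕ 0 ⊕ 7 ⊕ 1 = 4.

4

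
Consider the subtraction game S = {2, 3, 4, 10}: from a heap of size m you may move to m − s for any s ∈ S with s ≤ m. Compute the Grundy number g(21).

1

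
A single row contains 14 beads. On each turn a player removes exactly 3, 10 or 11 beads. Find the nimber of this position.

0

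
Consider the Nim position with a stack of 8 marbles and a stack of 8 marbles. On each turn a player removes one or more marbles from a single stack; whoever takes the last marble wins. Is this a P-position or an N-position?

P-position

Nim-sum: 8 XOR 8 = 0.
The nim-sum is 0, so this is a P-position: the player to move is in a losing position under optimal play.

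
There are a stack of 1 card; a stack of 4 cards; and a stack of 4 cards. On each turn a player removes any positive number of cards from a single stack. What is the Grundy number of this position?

1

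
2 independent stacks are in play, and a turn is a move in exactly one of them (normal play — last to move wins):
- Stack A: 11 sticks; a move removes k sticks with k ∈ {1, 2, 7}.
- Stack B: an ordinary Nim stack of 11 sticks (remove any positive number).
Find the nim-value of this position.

9

Grundy values for stack A (subtraction set {1, 2, 7}):
g(0) = mex{} = 0
g(1) = mex{0} = 1
g(2) = mex{0,1} = 2
g(3) = mex{1,2} = 0
g(4) = mex{0,2} = 1
g(5) = mex{0,1} = 2
g(6) = mex{1,2} = 0
g(7) = mex{0,2} = 1
g(8) = mex{0,1} = 2
g(9) = mex{1,2} = 0
g(10) = mex{0,2} = 1
g(11) = mex{0,1} = 2
So g(11) = 2.
Stack B is a plain Nim stack of size 11, so its Grundy value is 11.
By the Sprague-Grundy theorem, the Grundy value of a sum of independent games is the XOR of the component values.
Combined value = 2 ⊕ 11 = 9.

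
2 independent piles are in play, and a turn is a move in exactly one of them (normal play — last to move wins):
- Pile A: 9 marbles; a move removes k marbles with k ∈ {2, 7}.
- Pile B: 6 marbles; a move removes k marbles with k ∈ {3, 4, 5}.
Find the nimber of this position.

2

Grundy values for pile A (subtraction set {2, 7}):
k:     0  1  2  3  4  5  6  7  8  9
g(k):  0  0  1  1  0  0  1  1  2  0
So g(9) = 0.
Build the Grundy sequence for pile B with g(k) = mex{g(k−s) : s ∈ {3, 4, 5}, s ≤ k}:
g(0) = mex{} = 0
g(1) = mex{} = 0
g(2) = mex{} = 0
g(3) = mex{0} = 1
g(4) = mex{0} = 1
g(5) = mex{0} = 1
g(6) = mex{0,1} = 2
So g(6) = 2.
The value of a disjunctive sum is the nim-sum of the parts.
Combined value = 0 ⊕ 2 = 2.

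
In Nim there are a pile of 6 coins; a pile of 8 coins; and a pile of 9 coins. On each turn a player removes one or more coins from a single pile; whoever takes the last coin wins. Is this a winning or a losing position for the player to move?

Nim-sum: 6 XOR 8 XOR 9 = 7.
The nim-sum is 7 ≠ 0, so this is an N-position: the player to move can win.

Winning position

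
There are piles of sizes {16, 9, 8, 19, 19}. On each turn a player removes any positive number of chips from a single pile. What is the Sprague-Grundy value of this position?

17

Write each in binary and XOR column by column:
  10000  (16)
  01001  (9)
  01000  (8)
  10011  (19)
  10011  (19)
  -----
  10001  (17)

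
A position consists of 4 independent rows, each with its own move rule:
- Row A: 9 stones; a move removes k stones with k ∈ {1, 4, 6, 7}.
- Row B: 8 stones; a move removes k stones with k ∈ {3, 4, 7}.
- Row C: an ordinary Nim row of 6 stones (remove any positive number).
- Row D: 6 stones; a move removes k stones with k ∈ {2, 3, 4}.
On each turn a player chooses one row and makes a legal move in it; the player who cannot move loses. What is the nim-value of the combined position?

Grundy values for row A (subtraction set {1, 4, 6, 7}):
k:     0  1  2  3  4  5  6  7  8  9
g(k):  0  1  0  1  2  0  1  2  3  2
So g(9) = 2.
For row B, compute g(0), g(1), … with moves {3, 4, 7}:
g(0) = mex{} = 0
g(1) = mex{} = 0
g(2) = mex{} = 0
g(3) = mex{0} = 1
g(4) = mex{0} = 1
g(5) = mex{0} = 1
g(6) = mex{0,1} = 2
g(7) = mex{0,1} = 2
g(8) = mex{0,1} = 2
So g(8) = 2.
Row C is a plain Nim row of size 6, so its Grundy value is 6.
Grundy values for row D (subtraction set {2, 3, 4}):
k:     0  1  2  3  4  5  6
g(k):  0  0  1  1  2  2  0
So g(6) = 0.
The value of a disjunctive sum is the nim-sum of the parts.
Combined value = 2 ⊕ 2 ⊕ 6 ⊕ 0 = 6.

6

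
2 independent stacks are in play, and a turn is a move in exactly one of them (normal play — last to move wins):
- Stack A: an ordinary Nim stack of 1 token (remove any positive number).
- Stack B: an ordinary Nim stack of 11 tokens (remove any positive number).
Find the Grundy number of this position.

10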